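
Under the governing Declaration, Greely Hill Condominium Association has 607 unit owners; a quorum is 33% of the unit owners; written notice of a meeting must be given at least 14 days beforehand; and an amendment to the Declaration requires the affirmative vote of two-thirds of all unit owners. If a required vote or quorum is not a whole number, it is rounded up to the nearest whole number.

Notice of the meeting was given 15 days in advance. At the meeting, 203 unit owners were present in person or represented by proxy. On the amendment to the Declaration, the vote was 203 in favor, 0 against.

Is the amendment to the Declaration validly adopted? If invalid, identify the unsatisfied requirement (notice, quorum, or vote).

Invalid — vote requirement not satisfied.

Notice: 15 days given; 14 required. Satisfied.
Quorum: 33% of 607 = 200.31, rounded up to 201; 203 present. Satisfied.
Vote: requires two-thirds of all unit owners (607); 2/3 of 607 = 404.67, rounded up to 405, so 405 needed; 203 in favor. Not satisfied.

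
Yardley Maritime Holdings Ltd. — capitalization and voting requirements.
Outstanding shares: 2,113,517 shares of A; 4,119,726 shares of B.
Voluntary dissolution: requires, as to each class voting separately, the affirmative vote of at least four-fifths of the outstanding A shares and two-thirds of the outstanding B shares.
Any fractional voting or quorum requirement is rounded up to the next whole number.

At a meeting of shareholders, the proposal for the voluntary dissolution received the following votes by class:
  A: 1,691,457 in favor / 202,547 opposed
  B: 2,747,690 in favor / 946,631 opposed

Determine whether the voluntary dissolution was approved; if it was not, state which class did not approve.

Approved — every class gave the required vote.

A: 4/5 of 2113517 = 1690813.60, rounded up to 1690814; 1,690,814 required, 1,691,457 in favor — approved.
B: 2/3 of 4119726 = 2746484; 2,746,484 required, 2,747,690 in favor — approved.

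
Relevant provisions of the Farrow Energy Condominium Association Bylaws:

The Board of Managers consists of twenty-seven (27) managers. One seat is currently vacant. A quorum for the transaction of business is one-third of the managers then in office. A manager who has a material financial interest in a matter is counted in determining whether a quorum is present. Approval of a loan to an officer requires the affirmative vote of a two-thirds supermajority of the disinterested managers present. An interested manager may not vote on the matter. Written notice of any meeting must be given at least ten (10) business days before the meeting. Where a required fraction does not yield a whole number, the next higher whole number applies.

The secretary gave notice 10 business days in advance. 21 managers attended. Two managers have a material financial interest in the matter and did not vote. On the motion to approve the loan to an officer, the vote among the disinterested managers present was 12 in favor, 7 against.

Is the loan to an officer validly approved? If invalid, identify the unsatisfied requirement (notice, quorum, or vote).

Notice: 10 business days given; 10 required (10 ≥ 10). Satisfied.
Quorum: 21 present (interested managers count toward quorum); quorum is 9. Satisfied.
Vote: the loan to an officer requires two-thirds of the disinterested managers present (21 − 2 = 19). 2/3 of 19 = 12.67, rounded up to 13, so 13 affirmative votes are needed; 12 voted in favor. Not satisfied.

Invalid — vote requirement not satisfied.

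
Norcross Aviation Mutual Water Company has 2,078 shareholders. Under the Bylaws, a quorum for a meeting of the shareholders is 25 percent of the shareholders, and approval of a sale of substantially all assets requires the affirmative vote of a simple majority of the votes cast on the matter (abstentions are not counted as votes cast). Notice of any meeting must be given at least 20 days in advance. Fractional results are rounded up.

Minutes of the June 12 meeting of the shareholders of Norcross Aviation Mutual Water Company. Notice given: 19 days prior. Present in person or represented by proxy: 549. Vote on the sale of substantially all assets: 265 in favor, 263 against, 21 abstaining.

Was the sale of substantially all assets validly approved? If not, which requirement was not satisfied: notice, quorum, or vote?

Invalid — notice requirement not satisfied.

Notice: 19 days given; 20 required. Not satisfied.
Quorum: 25% of 2,078 = 519.50, rounded up to 520; 549 present. Satisfied.
Vote: requires a majority of the votes cast (549 − 21 abstaining = 528); a majority of 528 is 265, so 265 needed; 265 in favor. Satisfied.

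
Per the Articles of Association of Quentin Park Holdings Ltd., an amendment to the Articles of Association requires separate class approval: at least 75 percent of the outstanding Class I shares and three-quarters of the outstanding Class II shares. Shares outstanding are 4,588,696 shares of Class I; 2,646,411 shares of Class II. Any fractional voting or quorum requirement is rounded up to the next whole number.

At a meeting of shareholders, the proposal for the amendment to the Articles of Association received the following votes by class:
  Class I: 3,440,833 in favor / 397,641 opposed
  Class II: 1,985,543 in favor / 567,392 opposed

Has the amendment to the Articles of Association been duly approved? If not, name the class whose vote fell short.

Class I: 3/4 of 4588696 = 3441522; 3,441,522 required, 3,440,833 in favor — not approved.
Class II: 3/4 of 2646411 = 1984808.25, rounded up to 1984809; 1,984,809 required, 1,985,543 in favor — approved.

Not approved — the Class I shares did not give the required vote.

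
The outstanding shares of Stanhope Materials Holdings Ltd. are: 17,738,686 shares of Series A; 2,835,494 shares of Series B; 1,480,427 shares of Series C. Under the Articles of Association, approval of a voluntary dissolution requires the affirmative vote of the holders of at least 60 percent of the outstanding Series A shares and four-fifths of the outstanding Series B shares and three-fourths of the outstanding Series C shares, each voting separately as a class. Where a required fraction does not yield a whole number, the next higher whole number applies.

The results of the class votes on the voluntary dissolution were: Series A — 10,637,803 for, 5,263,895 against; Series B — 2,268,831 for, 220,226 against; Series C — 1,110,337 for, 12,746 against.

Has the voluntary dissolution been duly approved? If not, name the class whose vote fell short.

Series A: 3/5 of 17738686 = 10643211.60, rounded up to 10643212; 10,643,212 required, 10,637,803 in favor — not approved.
Series B: 4/5 of 2835494 = 2268395.20, rounded up to 2268396; 2,268,396 required, 2,268,831 in favor — approved.
Series C: 3/4 of 1480427 = 1110320.25, rounded up to 1110321; 1,110,321 required, 1,110,337 in favor — approved.

Not approved — the Series A shares did not give the required vote.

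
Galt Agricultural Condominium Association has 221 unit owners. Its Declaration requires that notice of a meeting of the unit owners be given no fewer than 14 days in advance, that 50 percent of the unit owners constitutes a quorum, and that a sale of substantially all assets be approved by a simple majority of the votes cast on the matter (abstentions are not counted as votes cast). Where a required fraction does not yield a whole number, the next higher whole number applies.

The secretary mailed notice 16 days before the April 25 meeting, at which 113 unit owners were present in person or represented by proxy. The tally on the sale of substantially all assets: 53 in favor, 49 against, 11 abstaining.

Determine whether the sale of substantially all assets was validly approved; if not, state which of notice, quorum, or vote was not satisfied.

Notice: 16 days given; 14 required. Satisfied.
Quorum: 50% of 221 = 110.50, rounded up to 111; 113 present. Satisfied.
Vote: requires a majority of the votes cast (113 − 11 abstaining = 102); a majority of 102 is 52, so 52 needed; 53 in favor. Satisfied.

Valid — all requirements satisfied.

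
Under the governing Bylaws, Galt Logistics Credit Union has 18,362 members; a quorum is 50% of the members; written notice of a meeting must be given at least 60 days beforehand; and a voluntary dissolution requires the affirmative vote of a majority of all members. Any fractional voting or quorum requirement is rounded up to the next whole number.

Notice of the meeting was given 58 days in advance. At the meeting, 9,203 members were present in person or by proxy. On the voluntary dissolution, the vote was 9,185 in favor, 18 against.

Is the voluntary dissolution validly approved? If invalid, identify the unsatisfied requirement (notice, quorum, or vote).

Invalid — notice requirement not satisfied.

Notice: 58 days given; 60 required. Not satisfied.
Quorum: 50% of 18,362 = 9,181; 9,203 present. Satisfied.
Vote: requires a majority of all members (18,362); a majority of 18362 is 9182, so 9,182 needed; 9,185 in favor. Satisfied.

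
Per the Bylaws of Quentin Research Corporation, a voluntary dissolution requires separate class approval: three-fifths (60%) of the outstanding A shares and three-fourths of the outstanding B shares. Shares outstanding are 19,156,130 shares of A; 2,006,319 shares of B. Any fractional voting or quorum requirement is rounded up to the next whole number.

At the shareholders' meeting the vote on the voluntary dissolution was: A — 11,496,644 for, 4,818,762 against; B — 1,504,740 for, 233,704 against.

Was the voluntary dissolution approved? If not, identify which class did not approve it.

A: 3/5 of 19156130 = 11493678; 11,493,678 required, 11,496,644 in favor — approved.
B: 3/4 of 2006319 = 1504739.25, rounded up to 1504740; 1,504,740 required, 1,504,740 in favor — approved.

Approved — every class gave the required vote.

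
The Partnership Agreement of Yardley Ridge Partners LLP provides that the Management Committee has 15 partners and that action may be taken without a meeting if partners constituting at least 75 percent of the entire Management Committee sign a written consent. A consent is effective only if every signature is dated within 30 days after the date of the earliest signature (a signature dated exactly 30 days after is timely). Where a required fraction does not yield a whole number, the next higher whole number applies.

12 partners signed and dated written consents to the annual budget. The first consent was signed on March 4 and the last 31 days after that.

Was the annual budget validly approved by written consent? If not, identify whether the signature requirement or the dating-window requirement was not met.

Not effective — dating-window requirement not satisfied.

Signatures required: at least 75 percent of 15 — 3/4 of 15 = 11.25, rounded up to 12, so 12 needed; 12 signed. Sufficient.
Dating window: the latest signature is 31 days after the earliest; the limit is 30 days. Outside the window.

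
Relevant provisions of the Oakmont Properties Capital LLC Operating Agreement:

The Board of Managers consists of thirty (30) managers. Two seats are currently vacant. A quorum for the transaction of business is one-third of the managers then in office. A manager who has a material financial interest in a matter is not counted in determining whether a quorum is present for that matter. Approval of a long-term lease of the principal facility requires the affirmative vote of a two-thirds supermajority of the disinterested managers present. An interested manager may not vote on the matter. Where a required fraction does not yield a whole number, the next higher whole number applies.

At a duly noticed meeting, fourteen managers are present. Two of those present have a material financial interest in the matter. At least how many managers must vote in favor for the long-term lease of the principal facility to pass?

8

The long-term lease of the principal facility requires two-thirds of the disinterested managers present (14 − 2 = 12).
2/3 of 12 = 8.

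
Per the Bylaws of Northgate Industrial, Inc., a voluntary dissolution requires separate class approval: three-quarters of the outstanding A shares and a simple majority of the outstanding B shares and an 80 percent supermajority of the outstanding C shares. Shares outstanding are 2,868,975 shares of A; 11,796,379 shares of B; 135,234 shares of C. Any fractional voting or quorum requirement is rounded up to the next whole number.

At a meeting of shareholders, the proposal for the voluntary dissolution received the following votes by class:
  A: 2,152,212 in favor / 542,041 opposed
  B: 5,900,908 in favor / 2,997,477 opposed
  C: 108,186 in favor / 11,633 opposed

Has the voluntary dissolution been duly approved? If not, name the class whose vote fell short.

Not approved — the C shares did not give the required vote.

A: 3/4 of 2868975 = 2151731.25, rounded up to 2151732; 2,151,732 required, 2,152,212 in favor — approved.
B: a majority of 11796379 is 5898190; 5,898,190 required, 5,900,908 in favor — approved.
C: 4/5 of 135234 = 108187.20, rounded up to 108188; 108,188 required, 108,186 in favor — not approved.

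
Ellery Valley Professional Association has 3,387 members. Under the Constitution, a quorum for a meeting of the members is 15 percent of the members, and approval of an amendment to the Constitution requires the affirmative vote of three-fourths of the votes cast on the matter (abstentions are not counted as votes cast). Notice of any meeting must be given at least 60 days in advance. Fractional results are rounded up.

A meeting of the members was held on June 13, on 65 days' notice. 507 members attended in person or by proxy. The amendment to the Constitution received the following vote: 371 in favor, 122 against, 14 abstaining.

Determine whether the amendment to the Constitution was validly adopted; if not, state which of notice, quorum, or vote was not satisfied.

Notice: 65 days given; 60 required. Satisfied.
Quorum: 15% of 3,387 = 508.05, rounded up to 509; 507 present. Not satisfied.
Vote: requires three-fourths of the votes cast (507 − 14 abstaining = 493); 3/4 of 493 = 369.75, rounded up to 370, so 370 needed; 371 in favor. Satisfied.

Invalid — quorum requirement not satisfied.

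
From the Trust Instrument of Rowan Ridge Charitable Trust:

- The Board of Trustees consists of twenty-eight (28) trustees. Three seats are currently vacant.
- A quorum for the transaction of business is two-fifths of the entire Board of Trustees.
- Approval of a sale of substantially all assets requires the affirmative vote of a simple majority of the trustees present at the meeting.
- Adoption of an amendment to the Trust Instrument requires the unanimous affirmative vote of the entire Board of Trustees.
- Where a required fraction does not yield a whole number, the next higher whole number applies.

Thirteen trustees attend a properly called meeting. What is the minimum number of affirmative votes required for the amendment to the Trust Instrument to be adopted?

28

The amendment to the Trust Instrument requires the unanimous vote of the entire Board of Trustees (28).
Unanimous means all 28.
(Only 13 can vote, so the amendment to the Trust Instrument cannot pass at this meeting, but the required vote is still 28.)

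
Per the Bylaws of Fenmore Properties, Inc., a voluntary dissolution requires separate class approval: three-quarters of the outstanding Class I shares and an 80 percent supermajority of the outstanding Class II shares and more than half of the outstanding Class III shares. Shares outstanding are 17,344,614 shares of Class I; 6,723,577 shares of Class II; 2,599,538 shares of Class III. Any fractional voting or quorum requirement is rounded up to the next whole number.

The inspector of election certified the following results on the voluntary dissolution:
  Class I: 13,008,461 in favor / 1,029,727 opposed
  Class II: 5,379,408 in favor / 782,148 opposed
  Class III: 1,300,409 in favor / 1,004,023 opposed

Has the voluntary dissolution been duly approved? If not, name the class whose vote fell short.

Approved — every class gave the required vote.

Class I: 3/4 of 17344614 = 13008460.50, rounded up to 13008461; 13,008,461 required, 13,008,461 in favor — approved.
Class II: 4/5 of 6723577 = 5378861.60, rounded up to 5378862; 5,378,862 required, 5,379,408 in favor — approved.
Class III: a majority of 2599538 is 1299770; 1,299,770 required, 1,300,409 in favor — approved.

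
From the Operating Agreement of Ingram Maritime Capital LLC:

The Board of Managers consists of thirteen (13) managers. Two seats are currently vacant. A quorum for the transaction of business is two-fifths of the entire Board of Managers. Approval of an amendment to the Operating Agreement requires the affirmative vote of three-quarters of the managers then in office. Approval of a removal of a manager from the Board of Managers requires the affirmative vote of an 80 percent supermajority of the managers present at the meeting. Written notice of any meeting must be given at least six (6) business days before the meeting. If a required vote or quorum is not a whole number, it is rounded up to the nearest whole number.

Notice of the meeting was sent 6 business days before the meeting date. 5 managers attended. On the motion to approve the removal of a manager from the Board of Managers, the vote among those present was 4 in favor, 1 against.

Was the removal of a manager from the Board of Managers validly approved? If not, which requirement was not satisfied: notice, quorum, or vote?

Invalid — quorum requirement not satisfied.

Notice: 6 business days given; 6 required (6 ≥ 6). Satisfied.
Quorum: 5 present; quorum is 6. Not satisfied.
Vote: the removal of a manager from the Board of Managers requires four-fifths of the managers present (5). 4/5 of 5 = 4, so 4 affirmative votes are needed; 4 voted in favor. Satisfied. (Moot — without a quorum no business can be validly transacted.)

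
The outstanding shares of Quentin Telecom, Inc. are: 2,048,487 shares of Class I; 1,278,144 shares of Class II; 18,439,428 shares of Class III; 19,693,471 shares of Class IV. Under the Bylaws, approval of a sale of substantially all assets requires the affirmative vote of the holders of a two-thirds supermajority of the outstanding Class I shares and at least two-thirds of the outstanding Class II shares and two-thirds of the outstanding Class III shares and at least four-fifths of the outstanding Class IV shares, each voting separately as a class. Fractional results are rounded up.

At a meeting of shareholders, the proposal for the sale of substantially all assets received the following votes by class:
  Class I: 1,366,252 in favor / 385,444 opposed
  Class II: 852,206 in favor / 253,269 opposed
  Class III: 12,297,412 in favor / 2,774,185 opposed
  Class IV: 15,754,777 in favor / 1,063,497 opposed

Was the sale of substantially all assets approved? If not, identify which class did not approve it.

Approved — every class gave the required vote.

Class I: 2/3 of 2048487 = 1365658; 1,365,658 required, 1,366,252 in favor — approved.
Class II: 2/3 of 1278144 = 852096; 852,096 required, 852,206 in favor — approved.
Class III: 2/3 of 18439428 = 12292952; 12,292,952 required, 12,297,412 in favor — approved.
Class IV: 4/5 of 19693471 = 15754776.80, rounded up to 15754777; 15,754,777 required, 15,754,777 in favor — approved.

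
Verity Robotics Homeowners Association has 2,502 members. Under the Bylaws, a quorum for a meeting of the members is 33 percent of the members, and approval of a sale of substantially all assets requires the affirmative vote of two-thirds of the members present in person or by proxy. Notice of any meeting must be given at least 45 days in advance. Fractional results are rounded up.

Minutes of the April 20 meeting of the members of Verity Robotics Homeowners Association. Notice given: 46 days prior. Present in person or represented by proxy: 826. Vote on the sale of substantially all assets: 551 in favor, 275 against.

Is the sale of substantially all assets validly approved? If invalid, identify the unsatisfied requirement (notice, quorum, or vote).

Valid — all requirements satisfied.

Notice: 46 days given; 45 required. Satisfied.
Quorum: 33% of 2,502 = 825.66, rounded up to 826; 826 present. Satisfied.
Vote: requires two-thirds of those present (826); 2/3 of 826 = 550.67, rounded up to 551, so 551 needed; 551 in favor. Satisfied.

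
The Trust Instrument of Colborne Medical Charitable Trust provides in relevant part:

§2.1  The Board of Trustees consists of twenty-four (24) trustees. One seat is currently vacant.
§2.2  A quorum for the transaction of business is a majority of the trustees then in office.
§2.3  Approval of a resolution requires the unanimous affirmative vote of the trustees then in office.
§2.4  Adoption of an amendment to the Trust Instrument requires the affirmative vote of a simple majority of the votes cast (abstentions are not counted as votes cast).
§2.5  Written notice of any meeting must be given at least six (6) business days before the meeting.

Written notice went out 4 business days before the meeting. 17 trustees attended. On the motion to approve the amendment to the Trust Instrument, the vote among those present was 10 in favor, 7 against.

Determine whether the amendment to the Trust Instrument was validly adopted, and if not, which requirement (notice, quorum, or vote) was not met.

Notice: 4 business days given; 6 required (4 < 6). Not satisfied.
Quorum: 17 present; quorum is 12. Satisfied.
Vote: the amendment to the Trust Instrument requires a majority of the votes cast (17). A majority of 17 is 9, so 9 affirmative votes are needed; 10 voted in favor. Satisfied.

Invalid — notice requirement not satisfied.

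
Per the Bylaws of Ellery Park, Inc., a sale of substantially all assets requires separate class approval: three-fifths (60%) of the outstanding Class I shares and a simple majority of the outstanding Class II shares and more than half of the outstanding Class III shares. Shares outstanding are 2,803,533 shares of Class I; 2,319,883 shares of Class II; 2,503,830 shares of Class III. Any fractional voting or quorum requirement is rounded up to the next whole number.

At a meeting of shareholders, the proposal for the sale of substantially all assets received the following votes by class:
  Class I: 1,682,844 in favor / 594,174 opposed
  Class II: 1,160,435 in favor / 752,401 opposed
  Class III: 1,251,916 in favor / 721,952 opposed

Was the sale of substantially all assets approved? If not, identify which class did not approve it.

Class I: 3/5 of 2803533 = 1682119.80, rounded up to 1682120; 1,682,120 required, 1,682,844 in favor — approved.
Class II: a majority of 2319883 is 1159942; 1,159,942 required, 1,160,435 in favor — approved.
Class III: a majority of 2503830 is 1251916; 1,251,916 required, 1,251,916 in favor — approved.

Approved — every class gave the required vote.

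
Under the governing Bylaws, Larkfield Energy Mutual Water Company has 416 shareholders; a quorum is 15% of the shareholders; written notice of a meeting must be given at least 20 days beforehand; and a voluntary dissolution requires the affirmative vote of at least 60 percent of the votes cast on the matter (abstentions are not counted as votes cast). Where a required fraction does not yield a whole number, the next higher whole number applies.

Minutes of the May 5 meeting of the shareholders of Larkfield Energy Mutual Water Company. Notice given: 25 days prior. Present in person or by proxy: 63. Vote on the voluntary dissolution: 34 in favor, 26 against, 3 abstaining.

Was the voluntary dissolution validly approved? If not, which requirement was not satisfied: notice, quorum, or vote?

Notice: 25 days given; 20 required. Satisfied.
Quorum: 15% of 416 = 62.40, rounded up to 63; 63 present. Satisfied.
Vote: requires three-fifths of the votes cast (63 − 3 abstaining = 60); 3/5 of 60 = 36, so 36 needed; 34 in favor. Not satisfied.

Invalid — vote requirement not satisfied.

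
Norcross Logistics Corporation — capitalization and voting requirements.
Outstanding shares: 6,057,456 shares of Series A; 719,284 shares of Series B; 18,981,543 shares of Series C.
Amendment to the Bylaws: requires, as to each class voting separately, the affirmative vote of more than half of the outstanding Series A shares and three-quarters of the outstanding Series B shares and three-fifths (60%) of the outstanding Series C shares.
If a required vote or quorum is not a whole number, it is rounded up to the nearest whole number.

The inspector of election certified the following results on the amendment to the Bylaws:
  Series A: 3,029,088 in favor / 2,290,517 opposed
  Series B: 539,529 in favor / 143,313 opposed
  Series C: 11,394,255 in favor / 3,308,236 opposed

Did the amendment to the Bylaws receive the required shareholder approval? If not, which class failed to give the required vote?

Approved — every class gave the required vote.

Series A: a majority of 6057456 is 3028729; 3,028,729 required, 3,029,088 in favor — approved.
Series B: 3/4 of 719284 = 539463; 539,463 required, 539,529 in favor — approved.
Series C: 3/5 of 18981543 = 11388925.80, rounded up to 11388926; 11,388,926 required, 11,394,255 in favor — approved.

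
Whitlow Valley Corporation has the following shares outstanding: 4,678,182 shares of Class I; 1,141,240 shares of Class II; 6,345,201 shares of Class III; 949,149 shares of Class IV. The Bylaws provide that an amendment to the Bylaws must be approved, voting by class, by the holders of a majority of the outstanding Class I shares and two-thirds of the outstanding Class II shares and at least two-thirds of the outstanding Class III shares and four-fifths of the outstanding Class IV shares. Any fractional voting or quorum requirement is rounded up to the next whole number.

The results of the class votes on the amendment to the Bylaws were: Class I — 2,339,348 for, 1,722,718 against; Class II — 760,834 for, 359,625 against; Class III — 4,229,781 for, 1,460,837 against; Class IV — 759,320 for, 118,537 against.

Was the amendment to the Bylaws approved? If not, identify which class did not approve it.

Class I: a majority of 4678182 is 2339092; 2,339,092 required, 2,339,348 in favor — approved.
Class II: 2/3 of 1141240 = 760826.67, rounded up to 760827; 760,827 required, 760,834 in favor — approved.
Class III: 2/3 of 6345201 = 4230134; 4,230,134 required, 4,229,781 in favor — not approved.
Class IV: 4/5 of 949149 = 759319.20, rounded up to 759320; 759,320 required, 759,320 in favor — approved.

Not approved — the Class III shares did not give the required vote.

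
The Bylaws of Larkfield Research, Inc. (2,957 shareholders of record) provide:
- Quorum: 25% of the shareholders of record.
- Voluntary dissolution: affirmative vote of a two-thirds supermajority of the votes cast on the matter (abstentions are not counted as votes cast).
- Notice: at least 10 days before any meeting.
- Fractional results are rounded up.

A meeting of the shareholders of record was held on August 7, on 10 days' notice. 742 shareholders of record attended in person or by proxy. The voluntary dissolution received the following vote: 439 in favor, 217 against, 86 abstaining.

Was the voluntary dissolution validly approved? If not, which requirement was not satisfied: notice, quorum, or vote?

Valid — all requirements satisfied.

Notice: 10 days given; 10 required. Satisfied.
Quorum: 25% of 2,957 = 739.25, rounded up to 740; 742 present. Satisfied.
Vote: requires two-thirds of the votes cast (742 − 86 abstaining = 656); 2/3 of 656 = 437.33, rounded up to 438, so 438 needed; 439 in favor. Satisfied.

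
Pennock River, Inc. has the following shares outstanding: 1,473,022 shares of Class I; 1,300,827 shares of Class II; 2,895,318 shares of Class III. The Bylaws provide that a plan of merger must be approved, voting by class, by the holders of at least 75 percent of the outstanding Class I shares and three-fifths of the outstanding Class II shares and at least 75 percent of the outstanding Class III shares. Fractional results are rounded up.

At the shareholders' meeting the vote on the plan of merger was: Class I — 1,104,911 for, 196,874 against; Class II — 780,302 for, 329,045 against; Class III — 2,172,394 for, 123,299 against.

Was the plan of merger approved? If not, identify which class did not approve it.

Class I: 3/4 of 1473022 = 1104766.50, rounded up to 1104767; 1,104,767 required, 1,104,911 in favor — approved.
Class II: 3/5 of 1300827 = 780496.20, rounded up to 780497; 780,497 required, 780,302 in favor — not approved.
Class III: 3/4 of 2895318 = 2171488.50, rounded up to 2171489; 2,171,489 required, 2,172,394 in favor — approved.

Not approved — the Class II shares did not give the required vote.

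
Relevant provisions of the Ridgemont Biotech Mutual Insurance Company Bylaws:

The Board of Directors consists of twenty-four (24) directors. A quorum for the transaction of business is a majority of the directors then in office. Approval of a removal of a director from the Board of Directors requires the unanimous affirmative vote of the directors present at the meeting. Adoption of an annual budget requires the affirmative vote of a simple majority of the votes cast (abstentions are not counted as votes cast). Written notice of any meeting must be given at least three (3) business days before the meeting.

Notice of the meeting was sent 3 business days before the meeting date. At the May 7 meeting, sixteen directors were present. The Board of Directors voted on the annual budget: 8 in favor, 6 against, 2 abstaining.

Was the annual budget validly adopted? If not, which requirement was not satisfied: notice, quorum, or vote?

Notice: 3 business days given; 3 required (3 ≥ 3). Satisfied.
Quorum: 16 present; quorum is 13. Satisfied.
Vote: the annual budget requires a majority of the votes cast (16 present − 2 abstaining = 14). A majority of 14 is 8, so 8 affirmative votes are needed; 8 voted in favor. Satisfied.

Valid — all requirements satisfied.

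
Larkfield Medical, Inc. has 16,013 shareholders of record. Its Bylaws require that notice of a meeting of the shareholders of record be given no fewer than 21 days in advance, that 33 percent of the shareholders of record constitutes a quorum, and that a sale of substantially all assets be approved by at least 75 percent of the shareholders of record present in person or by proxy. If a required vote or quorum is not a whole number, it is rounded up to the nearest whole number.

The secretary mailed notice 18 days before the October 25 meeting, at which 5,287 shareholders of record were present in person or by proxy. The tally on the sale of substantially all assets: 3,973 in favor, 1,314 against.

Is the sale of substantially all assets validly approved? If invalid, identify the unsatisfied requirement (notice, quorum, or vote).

Notice: 18 days given; 21 required. Not satisfied.
Quorum: 33% of 16,013 = 5,284.29, rounded up to 5,285; 5,287 present. Satisfied.
Vote: requires three-fourths of those present (5,287); 3/4 of 5287 = 3965.25, rounded up to 3966, so 3,966 needed; 3,973 in favor. Satisfied.

Invalid — notice requirement not satisfied.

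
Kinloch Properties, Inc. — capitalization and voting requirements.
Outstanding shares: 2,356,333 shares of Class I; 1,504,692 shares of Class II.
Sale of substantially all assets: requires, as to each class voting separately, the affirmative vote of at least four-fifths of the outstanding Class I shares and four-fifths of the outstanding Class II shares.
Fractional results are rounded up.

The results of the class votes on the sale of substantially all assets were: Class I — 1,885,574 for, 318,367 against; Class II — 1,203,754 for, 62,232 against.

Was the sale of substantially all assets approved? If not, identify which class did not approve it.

Approved — every class gave the required vote.

Class I: 4/5 of 2356333 = 1885066.40, rounded up to 1885067; 1,885,067 required, 1,885,574 in favor — approved.
Class II: 4/5 of 1504692 = 1203753.60, rounded up to 1203754; 1,203,754 required, 1,203,754 in favor — approved.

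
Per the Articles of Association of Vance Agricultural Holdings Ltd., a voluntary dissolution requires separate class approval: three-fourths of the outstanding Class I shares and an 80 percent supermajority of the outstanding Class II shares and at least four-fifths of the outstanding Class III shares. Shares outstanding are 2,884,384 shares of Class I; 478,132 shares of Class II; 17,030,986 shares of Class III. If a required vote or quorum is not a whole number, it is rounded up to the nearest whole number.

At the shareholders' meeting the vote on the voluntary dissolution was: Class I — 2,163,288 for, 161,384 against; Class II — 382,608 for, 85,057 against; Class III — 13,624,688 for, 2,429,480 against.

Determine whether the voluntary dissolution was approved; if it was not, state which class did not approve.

Not approved — the Class III shares did not give the required vote.

Class I: 3/4 of 2884384 = 2163288; 2,163,288 required, 2,163,288 in favor — approved.
Class II: 4/5 of 478132 = 382505.60, rounded up to 382506; 382,506 required, 382,608 in favor — approved.
Class III: 4/5 of 17030986 = 13624788.80, rounded up to 13624789; 13,624,789 required, 13,624,688 in favor — not approved.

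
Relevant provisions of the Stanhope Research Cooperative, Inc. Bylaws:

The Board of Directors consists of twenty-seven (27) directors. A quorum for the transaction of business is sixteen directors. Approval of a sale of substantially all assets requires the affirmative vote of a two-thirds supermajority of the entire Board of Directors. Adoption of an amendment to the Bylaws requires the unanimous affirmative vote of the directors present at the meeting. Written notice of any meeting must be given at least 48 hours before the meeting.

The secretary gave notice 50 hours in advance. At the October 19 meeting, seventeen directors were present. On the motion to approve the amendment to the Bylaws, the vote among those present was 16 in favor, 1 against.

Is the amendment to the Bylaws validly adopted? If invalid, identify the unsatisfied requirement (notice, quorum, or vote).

Notice: 50 hours given; 48 required (50 ≥ 48). Satisfied.
Quorum: 17 present; quorum is 16. Satisfied.
Vote: the amendment to the Bylaws requires the unanimous vote of the directors present (17). Unanimous means all 17, so 17 affirmative votes are needed; 16 voted in favor. Not satisfied.

Invalid — vote requirement not satisfied.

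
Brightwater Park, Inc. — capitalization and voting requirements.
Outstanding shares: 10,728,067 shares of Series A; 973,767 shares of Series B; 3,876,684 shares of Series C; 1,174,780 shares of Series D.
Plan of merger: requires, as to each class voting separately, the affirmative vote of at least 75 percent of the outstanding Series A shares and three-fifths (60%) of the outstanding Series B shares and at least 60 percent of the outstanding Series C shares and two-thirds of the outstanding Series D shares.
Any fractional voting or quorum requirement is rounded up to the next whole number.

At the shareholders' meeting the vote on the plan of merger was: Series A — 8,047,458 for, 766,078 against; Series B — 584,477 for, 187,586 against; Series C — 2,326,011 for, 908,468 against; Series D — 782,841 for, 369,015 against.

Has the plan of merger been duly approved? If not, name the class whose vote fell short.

Series A: 3/4 of 10728067 = 8046050.25, rounded up to 8046051; 8,046,051 required, 8,047,458 in favor — approved.
Series B: 3/5 of 973767 = 584260.20, rounded up to 584261; 584,261 required, 584,477 in favor — approved.
Series C: 3/5 of 3876684 = 2326010.40, rounded up to 2326011; 2,326,011 required, 2,326,011 in favor — approved.
Series D: 2/3 of 1174780 = 783186.67, rounded up to 783187; 783,187 required, 782,841 in favor — not approved.

Not approved — the Series D shares did not give the required vote.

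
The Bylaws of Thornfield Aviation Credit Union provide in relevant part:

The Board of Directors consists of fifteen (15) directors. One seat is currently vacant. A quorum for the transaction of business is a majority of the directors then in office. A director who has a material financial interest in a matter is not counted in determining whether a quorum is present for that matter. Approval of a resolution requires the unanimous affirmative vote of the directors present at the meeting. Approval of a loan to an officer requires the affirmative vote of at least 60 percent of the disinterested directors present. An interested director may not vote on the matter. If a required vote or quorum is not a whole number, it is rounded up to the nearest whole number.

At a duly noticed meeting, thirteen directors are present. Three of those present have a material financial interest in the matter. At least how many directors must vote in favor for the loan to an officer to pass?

6

The loan to an officer requires three-fifths of the disinterested directors present (13 − 3 = 10).
3/5 of 10 = 6.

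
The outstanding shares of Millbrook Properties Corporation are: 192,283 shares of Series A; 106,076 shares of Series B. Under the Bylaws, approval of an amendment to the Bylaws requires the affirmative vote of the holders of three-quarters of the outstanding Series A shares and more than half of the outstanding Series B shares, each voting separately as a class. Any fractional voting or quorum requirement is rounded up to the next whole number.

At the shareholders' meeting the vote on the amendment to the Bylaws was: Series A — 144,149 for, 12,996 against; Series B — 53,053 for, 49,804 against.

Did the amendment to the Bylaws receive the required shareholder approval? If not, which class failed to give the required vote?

Not approved — the Series A shares did not give the required vote.

Series A: 3/4 of 192283 = 144212.25, rounded up to 144213; 144,213 required, 144,149 in favor — not approved.
Series B: a majority of 106076 is 53039; 53,039 required, 53,053 in favor — approved.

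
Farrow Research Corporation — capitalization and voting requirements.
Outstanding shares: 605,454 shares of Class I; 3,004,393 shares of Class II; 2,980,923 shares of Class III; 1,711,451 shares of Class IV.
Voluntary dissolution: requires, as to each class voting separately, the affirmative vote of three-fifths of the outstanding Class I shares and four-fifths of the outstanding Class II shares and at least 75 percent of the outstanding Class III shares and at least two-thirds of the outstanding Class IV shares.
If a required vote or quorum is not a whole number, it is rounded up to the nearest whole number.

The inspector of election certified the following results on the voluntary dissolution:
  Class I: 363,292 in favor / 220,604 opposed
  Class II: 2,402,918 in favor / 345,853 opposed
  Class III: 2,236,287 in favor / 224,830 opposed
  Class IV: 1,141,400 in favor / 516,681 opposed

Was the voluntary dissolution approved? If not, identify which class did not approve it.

Not approved — the Class II shares did not give the required vote.

Class I: 3/5 of 605454 = 363272.40, rounded up to 363273; 363,273 required, 363,292 in favor — approved.
Class II: 4/5 of 3004393 = 2403514.40, rounded up to 2403515; 2,403,515 required, 2,402,918 in favor — not approved.
Class III: 3/4 of 2980923 = 2235692.25, rounded up to 2235693; 2,235,693 required, 2,236,287 in favor — approved.
Class IV: 2/3 of 1711451 = 1140967.33, rounded up to 1140968; 1,140,968 required, 1,141,400 in favor — approved.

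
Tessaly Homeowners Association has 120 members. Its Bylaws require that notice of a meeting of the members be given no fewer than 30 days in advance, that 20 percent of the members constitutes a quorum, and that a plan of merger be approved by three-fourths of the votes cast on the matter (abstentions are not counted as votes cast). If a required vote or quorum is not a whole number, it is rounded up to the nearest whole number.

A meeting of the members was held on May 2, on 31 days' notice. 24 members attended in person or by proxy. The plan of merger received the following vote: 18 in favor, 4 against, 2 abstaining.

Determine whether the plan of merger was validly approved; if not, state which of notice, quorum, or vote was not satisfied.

Valid — all requirements satisfied.

Notice: 31 days given; 30 required. Satisfied.
Quorum: 20% of 120 = 24; 24 present. Satisfied.
Vote: requires three-fourths of the votes cast (24 − 2 abstaining = 22); 3/4 of 22 = 16.50, rounded up to 17, so 17 needed; 18 in favor. Satisfied.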